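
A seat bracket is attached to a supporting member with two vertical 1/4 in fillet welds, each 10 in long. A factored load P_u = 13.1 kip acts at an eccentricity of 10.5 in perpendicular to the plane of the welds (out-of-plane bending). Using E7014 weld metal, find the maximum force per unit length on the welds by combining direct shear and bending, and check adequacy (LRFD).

f_max ≈ 4.18 kip/in; adequate

E70XX → F_EXX = 70 ksi.
L_w = 2 × 10 = 20 in; section modulus (unit throat) S = 2 × L²/6 = 33.33 in².
Direct shear f_v = P/L_w = 13.1/20 = 0.655 kip/in.
Moment M = P × e = 13.1 × 10.5 = 137.55 kip·in; bending f_b = M/S = 4.126 kip/in.
f_max = √(f_v² + f_b²) = √(0.655² + 4.126²) = 4.178 kip/in.
φr_n = 0.75 × 0.6 × 70 × (0.707 × 0.25) = 5.568 kip/in → adequate.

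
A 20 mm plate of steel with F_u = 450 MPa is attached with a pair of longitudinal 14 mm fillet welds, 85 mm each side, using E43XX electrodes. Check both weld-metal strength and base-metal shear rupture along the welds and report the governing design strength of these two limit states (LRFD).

φR_n ≈ 326 kN (weld metal governs)

E43XX → F_EXX = 430 MPa.
t_e = 0.707 × 14 = 9.898 mm; L = 170 mm.
Weld metal: φR_n = 0.75 × 0.6 × 430 × 9.898 × 170 × 10⁻³ = 325.6 kN.
Base metal (shear rupture): φR_n = 0.75 × 0.6 × 450 × 20 × 170 × 10⁻³ = 688.5 kN.
Governing: weld metal.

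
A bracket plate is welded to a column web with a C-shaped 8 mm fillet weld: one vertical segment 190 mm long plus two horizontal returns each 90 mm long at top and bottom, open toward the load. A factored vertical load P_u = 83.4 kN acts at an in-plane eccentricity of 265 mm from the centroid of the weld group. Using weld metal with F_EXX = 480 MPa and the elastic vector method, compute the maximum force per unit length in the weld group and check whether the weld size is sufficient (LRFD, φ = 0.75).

f_max ≈ 1180 N/mm; adequate

Total weld length L_w = 370 mm. Treat welds as unit-width lines.
Centroid: x̄ = 2×90×45 / 370 = 21.89 mm from the vertical weld.
Polar moment about centroid: J = I_x + I_y = [190³/12 + 2×90×95²] + [190×21.89² + 2(90³/12 + 90×23.11²)] = 2505000 mm³.
Direct shear f_v = P/L_w = 83.4×10³ / 370 = 225.4 N/mm (vertical).
Torsion M = P·e = 83.4×10³ × 265 = 22101000 N·mm.
Critical point at (x, y) = (68.11, 95) from centroid. f_tx = M·y/J = 838.2 N/mm; f_ty = M·x/J = 601 N/mm.
Resultant f_max = √[f_tx² + (f_v + f_ty)²] = √[838.2² + (225.4 + 601)²] = 1177 N/mm.
Capacity per unit length: φr_n = 0.75 × 0.6 × 480 × (0.707 × 8) = 1222 N/mm.
1177 ≤ 1222 → adequate.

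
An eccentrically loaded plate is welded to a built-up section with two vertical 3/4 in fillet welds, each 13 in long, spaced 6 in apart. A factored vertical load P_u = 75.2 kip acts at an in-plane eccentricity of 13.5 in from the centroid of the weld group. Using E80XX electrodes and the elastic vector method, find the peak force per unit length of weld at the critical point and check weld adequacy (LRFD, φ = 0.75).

f_max ≈ 13.6 kip/in; adequate

E80XX → F_EXX = 80 ksi.
Total weld length L_w = 26 in. Treat welds as unit-width lines.
Polar moment about centroid: J = 2[d³/12 + d(b/2)²] = 2[13³/12 + 13×3²] = 600.2 in³.
Direct shear f_v = P/L_w = 75.2 / 26 = 2.892 kip/in (vertical).
Torsion M = P·e = 75.2 × 13.5 = 1015.2 kip·in.
Critical point at (x, y) = (3, 6.5) from centroid. f_tx = M·y/J = 10.99 kip/in; f_ty = M·x/J = 5.075 kip/in.
Resultant f_max = √[f_tx² + (f_v + f_ty)²] = √[10.99² + (2.892 + 5.075)²] = 13.58 kip/in.
Capacity per unit length: φr_n = 0.75 × 0.6 × 80 × (0.707 × 0.75) = 19.09 kip/in.
13.58 ≤ 19.09 → adequate.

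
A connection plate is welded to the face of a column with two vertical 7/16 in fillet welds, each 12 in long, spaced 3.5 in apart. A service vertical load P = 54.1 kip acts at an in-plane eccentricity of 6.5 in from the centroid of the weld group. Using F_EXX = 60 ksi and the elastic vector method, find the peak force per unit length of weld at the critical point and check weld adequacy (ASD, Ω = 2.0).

Total weld length L_w = 24 in. Treat welds as unit-width lines.
Polar moment about centroid: J = 2[d³/12 + d(b/2)²] = 2[12³/12 + 12×1.75²] = 361.5 in³.
Direct shear f_v = P/L_w = 54.1 / 24 = 2.254 kip/in (vertical).
Torsion M = P·e = 54.1 × 6.5 = 351.65 kip·in.
Critical point at (x, y) = (1.75, 6) from centroid. f_tx = M·y/J = 5.837 kip/in; f_ty = M·x/J = 1.702 kip/in.
Resultant f_max = √[f_tx² + (f_v + f_ty)²] = √[5.837² + (2.254 + 1.702)²] = 7.051 kip/in.
Capacity per unit length: r_n/Ω = (1/2.0) × 0.6 × 60 × (0.707 × 0.4375) = 5.568 kip/in.
7.051 > 5.568 → NOT adequate.

f_max ≈ 7.05 kip/in; NOT adequate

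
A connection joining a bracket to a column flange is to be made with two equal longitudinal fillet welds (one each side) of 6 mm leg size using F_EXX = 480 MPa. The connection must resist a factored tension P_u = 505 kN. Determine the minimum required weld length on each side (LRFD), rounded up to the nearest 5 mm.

L = 280 mm on each side

Throat t_e = 0.707 × 6 = 4.242 mm.
φr_n = 0.75 × 0.6 × 480 × 4.242 × 10⁻³ = 0.9163 kN/mm.
L_req = P_u / φr_n = 505 / 0.9163 = 551.1 mm total.
Per side: 551.1 / 2 = 275.6 mm.
Round up → use L = 280 mm on each side.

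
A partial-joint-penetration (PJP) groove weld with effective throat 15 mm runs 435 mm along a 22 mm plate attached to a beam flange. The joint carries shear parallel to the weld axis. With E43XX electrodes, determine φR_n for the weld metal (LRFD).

E43XX → F_EXX = 430 MPa.
Effective throat (given) t_e = 15 mm.
A_we = 15 × 435 = 6525 mm².
F_nw = 0.6 F_EXX = 258 MPa.
φR_n = 0.75 × 258 × 6525 × 10⁻³ = 1263 kN.

φR_n ≈ 1260 kN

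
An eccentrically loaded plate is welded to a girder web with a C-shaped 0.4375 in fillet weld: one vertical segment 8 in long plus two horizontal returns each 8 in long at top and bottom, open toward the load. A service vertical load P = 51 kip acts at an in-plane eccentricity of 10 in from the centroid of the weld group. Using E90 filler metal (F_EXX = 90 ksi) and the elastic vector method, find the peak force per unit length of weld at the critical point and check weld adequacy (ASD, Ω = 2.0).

Total weld length L_w = 24 in. Treat welds as unit-width lines.
Centroid: x̄ = 2×8×4 / 24 = 2.667 in from the vertical weld.
Polar moment about centroid: J = I_x + I_y = [8³/12 + 2×8×4²] + [8×2.667² + 2(8³/12 + 8×1.333²)] = 469.3 in³.
Direct shear f_v = P/L_w = 51 / 24 = 2.125 kip/in (vertical).
Torsion M = P·e = 51 × 10 = 510 kip·in.
Critical point at (x, y) = (5.333, 4) from centroid. f_tx = M·y/J = 4.347 kip/in; f_ty = M·x/J = 5.795 kip/in.
Resultant f_max = √[f_tx² + (f_v + f_ty)²] = √[4.347² + (2.125 + 5.795)²] = 9.035 kip/in.
Capacity per unit length: r_n/Ω = (1/2.0) × 0.6 × 90 × (0.707 × 0.4375) = 8.351 kip/in.
9.035 > 8.351 → NOT adequate.

f_max ≈ 9.03 kip/in; NOT adequate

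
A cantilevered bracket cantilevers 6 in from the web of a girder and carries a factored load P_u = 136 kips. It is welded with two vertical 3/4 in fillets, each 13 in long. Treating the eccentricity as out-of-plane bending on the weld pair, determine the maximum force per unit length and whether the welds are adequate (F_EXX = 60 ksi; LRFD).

f_max ≈ 15.4 kip/in; NOT adequate

L_w = 2 × 13 = 26 in; section modulus (unit throat) S = 2 × L²/6 = 56.33 in².
Direct shear f_v = P/L_w = 136/26 = 5.231 kip/in.
Moment M = P × e = 136 × 6 = 816 kip·in; bending f_b = M/S = 14.49 kip/in.
f_max = √(f_v² + f_b²) = √(5.231² + 14.49²) = 15.4 kip/in.
φr_n = 0.75 × 0.6 × 60 × (0.707 × 0.75) = 14.32 kip/in → NOT adequate.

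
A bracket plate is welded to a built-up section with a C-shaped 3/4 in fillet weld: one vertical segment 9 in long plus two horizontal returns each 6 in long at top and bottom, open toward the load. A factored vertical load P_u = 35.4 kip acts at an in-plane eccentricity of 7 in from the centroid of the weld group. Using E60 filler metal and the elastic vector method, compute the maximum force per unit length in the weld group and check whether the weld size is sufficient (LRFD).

f_max ≈ 5.29 kip/in; adequate

E60XX → F_EXX = 60 ksi.
Total weld length L_w = 21 in. Treat welds as unit-width lines.
Centroid: x̄ = 2×6×3 / 21 = 1.714 in from the vertical weld.
Polar moment about centroid: J = I_x + I_y = [9³/12 + 2×6×4.5²] + [9×1.714² + 2(6³/12 + 6×1.286²)] = 386 in³.
Direct shear f_v = P/L_w = 35.4 / 21 = 1.686 kip/in (vertical).
Torsion M = P·e = 35.4 × 7 = 247.8 kip·in.
Critical point at (x, y) = (4.286, 4.5) from centroid. f_tx = M·y/J = 2.889 kip/in; f_ty = M·x/J = 2.751 kip/in.
Resultant f_max = √[f_tx² + (f_v + f_ty)²] = √[2.889² + (1.686 + 2.751)²] = 5.294 kip/in.
Capacity per unit length: φr_n = 0.75 × 0.6 × 60 × (0.707 × 0.75) = 14.32 kip/in.
5.294 ≤ 14.32 → adequate.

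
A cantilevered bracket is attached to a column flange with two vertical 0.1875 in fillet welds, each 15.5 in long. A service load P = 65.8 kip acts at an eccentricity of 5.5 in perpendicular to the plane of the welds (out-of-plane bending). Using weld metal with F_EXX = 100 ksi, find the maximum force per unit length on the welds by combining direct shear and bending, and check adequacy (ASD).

f_max ≈ 4.99 kip/in; NOT adequate

L_w = 2 × 15.5 = 31 in; section modulus (unit throat) S = 2 × L²/6 = 80.08 in².
Direct shear f_v = P/L_w = 65.8/31 = 2.123 kip/in.
Moment M = P × e = 65.8 × 5.5 = 361.9 kip·in; bending f_b = M/S = 4.519 kip/in.
f_max = √(f_v² + f_b²) = √(2.123² + 4.519²) = 4.993 kip/in.
r_n/Ω = (1/2.0) × 0.6 × 100 × (0.707 × 0.1875) = 3.977 kip/in → NOT adequate.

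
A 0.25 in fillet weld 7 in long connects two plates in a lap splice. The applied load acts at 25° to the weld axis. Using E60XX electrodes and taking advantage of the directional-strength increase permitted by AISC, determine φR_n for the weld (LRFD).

E60XX → F_EXX = 60 ksi.
t_e = 0.707 × 0.25 = 0.1767 in; A_we = 0.1767 × 7 = 1.237 in².
Directional factor: 1.0 + 0.5 sin^1.5(25°) = 1.137.
F_nw = 0.6 × 60 × 1.137 = 40.95 ksi.
φR_n = 0.75 × 40.95 × 1.237 = 37.99 kip.

φR_n ≈ 38 kip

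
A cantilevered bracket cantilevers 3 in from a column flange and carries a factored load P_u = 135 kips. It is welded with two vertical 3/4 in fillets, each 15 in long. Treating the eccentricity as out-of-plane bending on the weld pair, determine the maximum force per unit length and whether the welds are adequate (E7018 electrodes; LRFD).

E70XX → F_EXX = 70 ksi.
L_w = 2 × 15 = 30 in; section modulus (unit throat) S = 2 × L²/6 = 75 in².
Direct shear f_v = P/L_w = 135/30 = 4.5 kip/in.
Moment M = P × e = 135 × 3 = 405 kip·in; bending f_b = M/S = 5.4 kip/in.
f_max = √(f_v² + f_b²) = √(4.5² + 5.4²) = 7.029 kip/in.
φr_n = 0.75 × 0.6 × 70 × (0.707 × 0.75) = 16.7 kip/in → adequate.

f_max ≈ 7.03 kip/in; adequate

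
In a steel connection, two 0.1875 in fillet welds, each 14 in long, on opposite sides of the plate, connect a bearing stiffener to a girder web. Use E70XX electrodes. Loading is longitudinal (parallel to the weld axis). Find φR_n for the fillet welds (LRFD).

E70XX → F_EXX = 70 ksi.
Effective throat t_e = 0.707 × 0.1875 = 0.1326 in.
Total length L = 28 in; A_we = 0.1326 × 28 = 3.712 in².
F_nw = 0.6 F_EXX = 0.6 × 70 = 42 ksi.
φR_n = 0.75 × 42 × 3.712 = 116.9 kip.

φR_n ≈ 117 kip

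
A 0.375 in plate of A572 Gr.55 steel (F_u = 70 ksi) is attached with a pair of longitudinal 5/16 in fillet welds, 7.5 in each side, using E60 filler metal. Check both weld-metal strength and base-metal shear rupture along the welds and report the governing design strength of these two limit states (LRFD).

E60XX → F_EXX = 60 ksi.
t_e = 0.707 × 0.3125 = 0.2209 in; L = 15 in.
Weld metal: φR_n = 0.75 × 0.6 × 60 × 0.2209 × 15 = 89.48 kip.
Base metal (shear rupture): φR_n = 0.75 × 0.6 × 70 × 0.375 × 15 = 177.2 kip.
Governing: weld metal.

φR_n ≈ 89.5 kip (weld metal governs)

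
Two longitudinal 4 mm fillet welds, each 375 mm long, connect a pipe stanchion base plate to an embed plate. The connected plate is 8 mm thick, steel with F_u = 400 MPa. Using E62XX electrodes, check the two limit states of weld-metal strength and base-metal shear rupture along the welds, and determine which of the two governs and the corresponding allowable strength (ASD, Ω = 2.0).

E62XX → F_EXX = 620 MPa.
t_e = 0.707 × 4 = 2.828 mm; L = 750 mm.
Weld metal: R_n/Ω = (1/2.0) × 0.6 × 620 × 2.828 × 750 × 10⁻³ = 394.5 kN.
Base metal (shear rupture): R_n/Ω = (1/2.0) × 0.6 × 400 × 8 × 750 × 10⁻³ = 720 kN.
Governing: weld metal.

R_n/Ω ≈ 395 kN (weld metal governs)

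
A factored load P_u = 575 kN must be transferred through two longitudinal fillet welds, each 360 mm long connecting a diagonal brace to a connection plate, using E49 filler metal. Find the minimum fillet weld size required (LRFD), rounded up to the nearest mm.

w = 6 mm

E49XX → F_EXX = 490 MPa.
Total weld length L = 720 mm.
Required throat t_e = P_u / (φ × 0.6 F_EXX × L) = 575 / (0.75 × 0.6 × 490 × 720 × 10⁻³) = 3.622 mm.
Required leg w = t_e / 0.707 = 5.123 mm → use 6 mm.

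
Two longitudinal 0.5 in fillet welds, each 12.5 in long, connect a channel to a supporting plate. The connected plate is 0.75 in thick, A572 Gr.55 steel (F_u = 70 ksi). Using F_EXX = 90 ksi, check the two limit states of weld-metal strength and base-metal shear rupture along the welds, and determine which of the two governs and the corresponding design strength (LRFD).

t_e = 0.707 × 0.5 = 0.3535 in; L = 25 in.
Weld metal: φR_n = 0.75 × 0.6 × 90 × 0.3535 × 25 = 357.9 kip.
Base metal (shear rupture): φR_n = 0.75 × 0.6 × 70 × 0.75 × 25 = 590.6 kip.
Governing: weld metal.

φR_n ≈ 358 kip (weld metal governs)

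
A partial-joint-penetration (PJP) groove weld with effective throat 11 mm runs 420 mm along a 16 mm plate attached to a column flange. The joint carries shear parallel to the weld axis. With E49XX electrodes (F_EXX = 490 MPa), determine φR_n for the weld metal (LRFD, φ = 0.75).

Effective throat (given) t_e = 11 mm.
A_we = 11 × 420 = 4620 mm².
F_nw = 0.6 F_EXX = 294 MPa.
φR_n = 0.75 × 294 × 4620 × 10⁻³ = 1019 kN.

φR_n ≈ 1020 kN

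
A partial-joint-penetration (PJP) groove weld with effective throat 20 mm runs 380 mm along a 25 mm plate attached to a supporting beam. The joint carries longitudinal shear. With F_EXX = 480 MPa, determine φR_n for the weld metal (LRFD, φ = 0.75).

Effective throat (given) t_e = 20 mm.
A_we = 20 × 380 = 7600 mm².
F_nw = 0.6 F_EXX = 288 MPa.
φR_n = 0.75 × 288 × 7600 × 10⁻³ = 1642 kN.

φR_n ≈ 1640 kN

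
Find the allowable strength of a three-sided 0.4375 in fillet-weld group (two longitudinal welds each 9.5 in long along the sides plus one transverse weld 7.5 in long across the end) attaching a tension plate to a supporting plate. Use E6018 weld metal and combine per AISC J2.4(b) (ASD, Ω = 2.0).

R_n/Ω ≈ 153 kips

E60XX → F_EXX = 60 ksi.
t_e = 0.707 × 0.4375 = 0.3093 in.
R_nwl = 0.6 × 60 × 0.3093 × 19 = 211.6 kips (longitudinal, 2 welds).
R_nwt = 0.6 × 60 × 0.3093 × 7.5 = 83.51 kips (transverse, base value).
(i) R_nwl + R_nwt = 295.1 kips; (ii) 0.85 R_nwl + 1.5 R_nwt = 305.1 kips.
R_n = max = 305.1 kips [governs: (ii)]; R_n/Ω = 152.6 kips.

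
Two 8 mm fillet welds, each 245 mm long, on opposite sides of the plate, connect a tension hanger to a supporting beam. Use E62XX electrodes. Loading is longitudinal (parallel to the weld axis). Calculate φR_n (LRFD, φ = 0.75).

φR_n ≈ 773 kN

E62XX → F_EXX = 620 MPa.
Effective throat t_e = 0.707 × 8 = 5.656 mm.
Total length L = 490 mm; A_we = 5.656 × 490 = 2771 mm².
F_nw = 0.6 F_EXX = 0.6 × 620 = 372 MPa.
φR_n = 0.75 × 372 × 2771 × 10⁻³ = 773.2 kN.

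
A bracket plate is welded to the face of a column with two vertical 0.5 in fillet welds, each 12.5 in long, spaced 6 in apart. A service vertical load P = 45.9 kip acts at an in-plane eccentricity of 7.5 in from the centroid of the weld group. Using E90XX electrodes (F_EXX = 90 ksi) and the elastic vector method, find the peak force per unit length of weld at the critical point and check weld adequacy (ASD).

f_max ≈ 5.39 kip/in; adequate

Total weld length L_w = 25 in. Treat welds as unit-width lines.
Polar moment about centroid: J = 2[d³/12 + d(b/2)²] = 2[12.5³/12 + 12.5×3²] = 550.5 in³.
Direct shear f_v = P/L_w = 45.9 / 25 = 1.836 kip/in (vertical).
Torsion M = P·e = 45.9 × 7.5 = 344.25 kip·in.
Critical point at (x, y) = (3, 6.25) from centroid. f_tx = M·y/J = 3.908 kip/in; f_ty = M·x/J = 1.876 kip/in.
Resultant f_max = √[f_tx² + (f_v + f_ty)²] = √[3.908² + (1.836 + 1.876)²] = 5.39 kip/in.
Capacity per unit length: r_n/Ω = (1/2.0) × 0.6 × 90 × (0.707 × 0.5) = 9.544 kip/in.
5.39 ≤ 9.544 → adequate.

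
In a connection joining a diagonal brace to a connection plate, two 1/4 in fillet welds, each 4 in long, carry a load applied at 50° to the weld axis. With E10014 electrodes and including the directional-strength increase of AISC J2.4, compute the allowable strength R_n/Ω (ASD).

R_n/Ω ≈ 56.6 kip

E100XX → F_EXX = 100 ksi.
t_e = 0.707 × 0.25 = 0.1767 in; A_we = 0.1767 × 8 = 1.414 in².
Directional factor: 1.0 + 0.5 sin^1.5(50°) = 1.335.
F_nw = 0.6 × 100 × 1.335 = 80.11 ksi.
R_n/Ω = (80.11 × 1.414) / 2.0 = 56.64 kip.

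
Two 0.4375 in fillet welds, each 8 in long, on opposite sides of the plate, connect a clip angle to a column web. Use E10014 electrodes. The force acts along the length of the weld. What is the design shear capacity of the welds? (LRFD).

E100XX → F_EXX = 100 ksi.
Effective throat t_e = 0.707 × 0.4375 = 0.3093 in.
Total length L = 16 in; A_we = 0.3093 × 16 = 4.949 in².
F_nw = 0.6 F_EXX = 0.6 × 100 = 60 ksi.
φR_n = 0.75 × 60 × 4.949 = 222.7 kip.

φR_n ≈ 223 kip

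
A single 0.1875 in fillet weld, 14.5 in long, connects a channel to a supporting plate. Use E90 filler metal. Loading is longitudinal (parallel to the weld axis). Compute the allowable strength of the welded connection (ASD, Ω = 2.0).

E90XX → F_EXX = 90 ksi.
Effective throat t_e = 0.707 × 0.1875 = 0.1326 in.
Total length L = 14.5 in; A_we = 0.1326 × 14.5 = 1.922 in².
F_nw = 0.6 F_EXX = 0.6 × 90 = 54 ksi.
R_n = 54 × 1.922 = 103.8 kips; R_n/Ω = 103.8/2.0 = 51.9 kips.

R_n/Ω ≈ 51.9 kips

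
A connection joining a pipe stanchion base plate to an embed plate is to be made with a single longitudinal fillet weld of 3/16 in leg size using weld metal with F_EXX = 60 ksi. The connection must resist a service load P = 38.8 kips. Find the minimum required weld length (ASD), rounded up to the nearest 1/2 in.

Throat t_e = 0.707 × 0.1875 = 0.1326 in.
r_n/Ω = (0.6 × 60 × 0.1326) / 2.0 = 2.386 kip/in.
L_req = P / (r_n/Ω) = 38.8 / 2.386 = 16.26 in total.
Round up → use L = 16.5 in.

L = 16.5 in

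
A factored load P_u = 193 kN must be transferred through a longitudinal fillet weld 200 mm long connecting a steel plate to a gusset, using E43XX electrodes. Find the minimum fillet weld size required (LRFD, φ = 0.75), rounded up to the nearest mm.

E43XX → F_EXX = 430 MPa.
Total weld length L = 200 mm.
Required throat t_e = P_u / (φ × 0.6 F_EXX × L) = 193 / (0.75 × 0.6 × 430 × 200 × 10⁻³) = 4.987 mm.
Required leg w = t_e / 0.707 = 7.054 mm → use 8 mm.

w = 8 mm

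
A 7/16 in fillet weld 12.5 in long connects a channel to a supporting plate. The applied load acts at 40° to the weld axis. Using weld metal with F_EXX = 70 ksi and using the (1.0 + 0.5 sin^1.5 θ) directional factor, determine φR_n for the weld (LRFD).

t_e = 0.707 × 0.4375 = 0.3093 in; A_we = 0.3093 × 12.5 = 3.866 in².
Directional factor: 1.0 + 0.5 sin^1.5(40°) = 1.258.
F_nw = 0.6 × 70 × 1.258 = 52.82 ksi.
φR_n = 0.75 × 52.82 × 3.866 = 153.2 kip.

φR_n ≈ 153 kip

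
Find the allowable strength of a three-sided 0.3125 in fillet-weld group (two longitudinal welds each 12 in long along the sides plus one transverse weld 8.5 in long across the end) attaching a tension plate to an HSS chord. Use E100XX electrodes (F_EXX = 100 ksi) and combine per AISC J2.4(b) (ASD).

t_e = 0.707 × 0.3125 = 0.2209 in.
R_nwl = 0.6 × 100 × 0.2209 × 24 = 318.1 kip (longitudinal, 2 welds).
R_nwt = 0.6 × 100 × 0.2209 × 8.5 = 112.7 kip (transverse, base value).
(i) R_nwl + R_nwt = 430.8 kip; (ii) 0.85 R_nwl + 1.5 R_nwt = 439.4 kip.
R_n = max = 439.4 kip [governs: (ii)]; R_n/Ω = 219.7 kip.

R_n/Ω ≈ 220 kip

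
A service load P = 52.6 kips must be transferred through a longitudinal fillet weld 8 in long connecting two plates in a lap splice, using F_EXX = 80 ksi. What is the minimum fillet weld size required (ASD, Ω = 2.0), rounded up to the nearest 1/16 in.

Total weld length L = 8 in.
Required throat t_e = P × Ω / (0.6 F_EXX × L) = 52.6 × 2.0 / (0.6 × 80 × 8) = 0.274 in.
Required leg w = t_e / 0.707 = 0.3875 in → use 7/16 in.

w = 7/16 in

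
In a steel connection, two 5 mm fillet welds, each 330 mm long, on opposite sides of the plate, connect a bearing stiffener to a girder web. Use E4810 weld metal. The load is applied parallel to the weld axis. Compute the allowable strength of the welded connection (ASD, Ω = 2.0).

E48XX → F_EXX = 480 MPa.
Effective throat t_e = 0.707 × 5 = 3.535 mm.
Total length L = 660 mm; A_we = 3.535 × 660 = 2333 mm².
F_nw = 0.6 F_EXX = 0.6 × 480 = 288 MPa.
R_n = 288 × 2333 × 10⁻³ = 671.9 kN; R_n/Ω = 671.9/2.0 = 336 kN.

R_n/Ω ≈ 336 kN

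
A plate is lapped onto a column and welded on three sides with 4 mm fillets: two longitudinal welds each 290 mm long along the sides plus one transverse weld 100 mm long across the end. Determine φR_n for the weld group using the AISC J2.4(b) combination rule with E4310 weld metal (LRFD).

E43XX → F_EXX = 430 MPa.
t_e = 0.707 × 4 = 2.828 mm.
R_nwl = 0.6 × 430 × 2.828 × 580 × 10⁻³ = 423.2 kN (longitudinal, 2 welds).
R_nwt = 0.6 × 430 × 2.828 × 100 × 10⁻³ = 72.96 kN (transverse, base value).
(i) R_nwl + R_nwt = 496.1 kN; (ii) 0.85 R_nwl + 1.5 R_nwt = 469.1 kN.
R_n = max = 496.1 kN [governs: (i)]; φR_n = 372.1 kN.

φR_n ≈ 372 kN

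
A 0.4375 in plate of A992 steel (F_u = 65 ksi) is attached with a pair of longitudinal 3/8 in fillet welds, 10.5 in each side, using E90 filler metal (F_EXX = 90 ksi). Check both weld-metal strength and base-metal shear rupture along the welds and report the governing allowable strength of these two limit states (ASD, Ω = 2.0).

R_n/Ω ≈ 150 kip (weld metal governs)

t_e = 0.707 × 0.375 = 0.2651 in; L = 21 in.
Weld metal: R_n/Ω = (1/2.0) × 0.6 × 90 × 0.2651 × 21 = 150.3 kip.
Base metal (shear rupture): R_n/Ω = (1/2.0) × 0.6 × 65 × 0.4375 × 21 = 179.2 kip.
Governing: weld metal.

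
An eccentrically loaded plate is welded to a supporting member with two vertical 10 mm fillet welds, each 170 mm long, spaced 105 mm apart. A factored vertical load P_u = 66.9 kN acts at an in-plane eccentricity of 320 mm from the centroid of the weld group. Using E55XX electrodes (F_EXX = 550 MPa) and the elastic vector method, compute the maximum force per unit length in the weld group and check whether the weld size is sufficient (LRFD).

f_max ≈ 1330 N/mm; adequate

Total weld length L_w = 340 mm. Treat welds as unit-width lines.
Polar moment about centroid: J = 2[d³/12 + d(b/2)²] = 2[170³/12 + 170×52.5²] = 1756000 mm³.
Direct shear f_v = P/L_w = 66.9×10³ / 340 = 196.8 N/mm (vertical).
Torsion M = P·e = 66.9×10³ × 320 = 21408000 N·mm.
Critical point at (x, y) = (52.5, 85) from centroid. f_tx = M·y/J = 1036 N/mm; f_ty = M·x/J = 640.1 N/mm.
Resultant f_max = √[f_tx² + (f_v + f_ty)²] = √[1036² + (196.8 + 640.1)²] = 1332 N/mm.
Capacity per unit length: φr_n = 0.75 × 0.6 × 550 × (0.707 × 10) = 1750 N/mm.
1332 ≤ 1750 → adequate.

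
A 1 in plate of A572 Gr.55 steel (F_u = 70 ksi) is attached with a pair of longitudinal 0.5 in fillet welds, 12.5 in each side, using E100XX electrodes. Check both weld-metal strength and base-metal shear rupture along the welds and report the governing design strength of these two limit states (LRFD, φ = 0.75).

φR_n ≈ 398 kips (weld metal governs)

E100XX → F_EXX = 100 ksi.
t_e = 0.707 × 0.5 = 0.3535 in; L = 25 in.
Weld metal: φR_n = 0.75 × 0.6 × 100 × 0.3535 × 25 = 397.7 kips.
Base metal (shear rupture): φR_n = 0.75 × 0.6 × 70 × 1 × 25 = 787.5 kips.
Governing: weld metal.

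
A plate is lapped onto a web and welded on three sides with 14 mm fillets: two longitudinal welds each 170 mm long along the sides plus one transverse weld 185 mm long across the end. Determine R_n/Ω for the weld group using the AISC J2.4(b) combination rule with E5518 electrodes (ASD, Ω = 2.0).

R_n/Ω ≈ 925 kN

E55XX → F_EXX = 550 MPa.
t_e = 0.707 × 14 = 9.898 mm.
R_nwl = 0.6 × 550 × 9.898 × 340 × 10⁻³ = 1111 kN (longitudinal, 2 welds).
R_nwt = 0.6 × 550 × 9.898 × 185 × 10⁻³ = 604.3 kN (transverse, base value).
(i) R_nwl + R_nwt = 1715 kN; (ii) 0.85 R_nwl + 1.5 R_nwt = 1850 kN.
R_n = max = 1850 kN [governs: (ii)]; R_n/Ω = 925.2 kN.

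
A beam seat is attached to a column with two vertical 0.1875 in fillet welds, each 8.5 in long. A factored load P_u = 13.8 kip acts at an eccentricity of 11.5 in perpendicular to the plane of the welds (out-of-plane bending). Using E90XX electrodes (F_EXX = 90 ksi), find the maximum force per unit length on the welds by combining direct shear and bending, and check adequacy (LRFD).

f_max ≈ 6.64 kip/in; NOT adequate

L_w = 2 × 8.5 = 17 in; section modulus (unit throat) S = 2 × L²/6 = 24.08 in².
Direct shear f_v = P/L_w = 13.8/17 = 0.8118 kip/in.
Moment M = P × e = 13.8 × 11.5 = 158.7 kip·in; bending f_b = M/S = 6.59 kip/in.
f_max = √(f_v² + f_b²) = √(0.8118² + 6.59²) = 6.639 kip/in.
φr_n = 0.75 × 0.6 × 90 × (0.707 × 0.1875) = 5.369 kip/in → NOT adequate.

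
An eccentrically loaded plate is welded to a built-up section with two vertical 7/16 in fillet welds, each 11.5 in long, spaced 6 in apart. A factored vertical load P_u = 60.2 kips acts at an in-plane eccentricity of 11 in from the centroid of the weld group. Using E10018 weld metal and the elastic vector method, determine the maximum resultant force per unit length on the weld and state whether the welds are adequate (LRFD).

E100XX → F_EXX = 100 ksi.
Total weld length L_w = 23 in. Treat welds as unit-width lines.
Polar moment about centroid: J = 2[d³/12 + d(b/2)²] = 2[11.5³/12 + 11.5×3²] = 460.5 in³.
Direct shear f_v = P/L_w = 60.2 / 23 = 2.617 kip/in (vertical).
Torsion M = P·e = 60.2 × 11 = 662.2 kip·in.
Critical point at (x, y) = (3, 5.75) from centroid. f_tx = M·y/J = 8.269 kip/in; f_ty = M·x/J = 4.314 kip/in.
Resultant f_max = √[f_tx² + (f_v + f_ty)²] = √[8.269² + (2.617 + 4.314)²] = 10.79 kip/in.
Capacity per unit length: φr_n = 0.75 × 0.6 × 100 × (0.707 × 0.4375) = 13.92 kip/in.
10.79 ≤ 13.92 → adequate.

f_max ≈ 10.8 kip/in; adequate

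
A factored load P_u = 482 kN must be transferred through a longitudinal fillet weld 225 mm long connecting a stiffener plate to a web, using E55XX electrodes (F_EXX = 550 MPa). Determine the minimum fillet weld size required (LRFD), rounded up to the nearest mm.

Total weld length L = 225 mm.
Required throat t_e = P_u / (φ × 0.6 F_EXX × L) = 482 / (0.75 × 0.6 × 550 × 225 × 10⁻³) = 8.655 mm.
Required leg w = t_e / 0.707 = 12.24 mm → use 13 mm.

w = 13 mm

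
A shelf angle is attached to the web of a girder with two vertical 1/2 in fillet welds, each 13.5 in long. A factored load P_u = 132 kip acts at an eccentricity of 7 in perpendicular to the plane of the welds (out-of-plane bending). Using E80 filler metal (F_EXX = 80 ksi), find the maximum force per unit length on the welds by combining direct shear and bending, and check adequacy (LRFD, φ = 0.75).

L_w = 2 × 13.5 = 27 in; section modulus (unit throat) S = 2 × L²/6 = 60.75 in².
Direct shear f_v = P/L_w = 132/27 = 4.889 kip/in.
Moment M = P × e = 132 × 7 = 924 kip·in; bending f_b = M/S = 15.21 kip/in.
f_max = √(f_v² + f_b²) = √(4.889² + 15.21²) = 15.98 kip/in.
φr_n = 0.75 × 0.6 × 80 × (0.707 × 0.5) = 12.73 kip/in → NOT adequate.

f_max ≈ 16 kip/in; NOT adequate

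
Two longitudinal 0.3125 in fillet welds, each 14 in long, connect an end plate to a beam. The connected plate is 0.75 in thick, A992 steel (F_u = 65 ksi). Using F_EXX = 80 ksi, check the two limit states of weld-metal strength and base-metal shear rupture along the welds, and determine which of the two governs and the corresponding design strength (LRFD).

t_e = 0.707 × 0.3125 = 0.2209 in; L = 28 in.
Weld metal: φR_n = 0.75 × 0.6 × 80 × 0.2209 × 28 = 222.7 kip.
Base metal (shear rupture): φR_n = 0.75 × 0.6 × 65 × 0.75 × 28 = 614.2 kip.
Governing: weld metal.

φR_n ≈ 223 kip (weld metal governs)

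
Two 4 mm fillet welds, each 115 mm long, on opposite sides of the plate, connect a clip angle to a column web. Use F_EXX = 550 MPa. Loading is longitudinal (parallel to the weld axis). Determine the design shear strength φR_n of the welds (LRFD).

φR_n ≈ 161 kN

Effective throat t_e = 0.707 × 4 = 2.828 mm.
Total length L = 230 mm; A_we = 2.828 × 230 = 650.4 mm².
F_nw = 0.6 F_EXX = 0.6 × 550 = 330 MPa.
φR_n = 0.75 × 330 × 650.4 × 10⁻³ = 161 kN.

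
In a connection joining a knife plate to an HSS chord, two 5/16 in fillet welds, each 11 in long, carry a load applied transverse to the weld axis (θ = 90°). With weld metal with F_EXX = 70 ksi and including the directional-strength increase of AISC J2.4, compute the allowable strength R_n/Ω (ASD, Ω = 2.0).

t_e = 0.707 × 0.3125 = 0.2209 in; A_we = 0.2209 × 22 = 4.861 in².
Directional factor: 1.0 + 0.5 sin^1.5(90°) = 1.5.
F_nw = 0.6 × 70 × 1.5 = 63 ksi.
R_n/Ω = (63 × 4.861) / 2.0 = 153.1 kips.

R_n/Ω ≈ 153 kips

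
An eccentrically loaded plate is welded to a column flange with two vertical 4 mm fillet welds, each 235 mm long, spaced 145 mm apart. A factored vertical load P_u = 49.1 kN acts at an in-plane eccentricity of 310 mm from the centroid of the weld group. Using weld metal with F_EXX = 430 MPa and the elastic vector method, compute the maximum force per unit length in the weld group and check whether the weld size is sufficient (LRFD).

Total weld length L_w = 470 mm. Treat welds as unit-width lines.
Polar moment about centroid: J = 2[d³/12 + d(b/2)²] = 2[235³/12 + 235×72.5²] = 4633000 mm³.
Direct shear f_v = P/L_w = 49.1×10³ / 470 = 104.5 N/mm (vertical).
Torsion M = P·e = 49.1×10³ × 310 = 15221000 N·mm.
Critical point at (x, y) = (72.5, 117.5) from centroid. f_tx = M·y/J = 386 N/mm; f_ty = M·x/J = 238.2 N/mm.
Resultant f_max = √[f_tx² + (f_v + f_ty)²] = √[386² + (104.5 + 238.2)²] = 516.1 N/mm.
Capacity per unit length: φr_n = 0.75 × 0.6 × 430 × (0.707 × 4) = 547.2 N/mm.
516.1 ≤ 547.2 → adequate.

f_max ≈ 516 N/mm; adequate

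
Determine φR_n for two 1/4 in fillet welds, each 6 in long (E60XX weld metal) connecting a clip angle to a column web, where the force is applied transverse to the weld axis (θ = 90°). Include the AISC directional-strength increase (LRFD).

φR_n ≈ 85.9 kips

E60XX → F_EXX = 60 ksi.
t_e = 0.707 × 0.25 = 0.1767 in; A_we = 0.1767 × 12 = 2.121 in².
Directional factor: 1.0 + 0.5 sin^1.5(90°) = 1.5.
F_nw = 0.6 × 60 × 1.5 = 54 ksi.
φR_n = 0.75 × 54 × 2.121 = 85.9 kips.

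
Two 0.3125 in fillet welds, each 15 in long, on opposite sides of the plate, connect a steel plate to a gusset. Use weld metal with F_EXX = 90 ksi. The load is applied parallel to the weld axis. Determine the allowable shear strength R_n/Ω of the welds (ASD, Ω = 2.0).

R_n/Ω ≈ 179 kip

Effective throat t_e = 0.707 × 0.3125 = 0.2209 in.
Total length L = 30 in; A_we = 0.2209 × 30 = 6.628 in².
F_nw = 0.6 F_EXX = 0.6 × 90 = 54 ksi.
R_n = 54 × 6.628 = 357.9 kip; R_n/Ω = 357.9/2.0 = 179 kip.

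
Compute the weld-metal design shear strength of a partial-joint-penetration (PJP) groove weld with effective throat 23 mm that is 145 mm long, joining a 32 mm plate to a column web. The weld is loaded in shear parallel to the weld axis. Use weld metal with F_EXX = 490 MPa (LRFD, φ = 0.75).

φR_n ≈ 735 kN

Effective throat (given) t_e = 23 mm.
A_we = 23 × 145 = 3335 mm².
F_nw = 0.6 F_EXX = 294 MPa.
φR_n = 0.75 × 294 × 3335 × 10⁻³ = 735.4 kN.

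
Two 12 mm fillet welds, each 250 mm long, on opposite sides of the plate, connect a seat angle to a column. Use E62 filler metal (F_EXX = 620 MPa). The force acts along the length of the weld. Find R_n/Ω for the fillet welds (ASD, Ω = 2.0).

R_n/Ω ≈ 789 kN

Effective throat t_e = 0.707 × 12 = 8.484 mm.
Total length L = 500 mm; A_we = 8.484 × 500 = 4242 mm².
F_nw = 0.6 F_EXX = 0.6 × 620 = 372 MPa.
R_n = 372 × 4242 × 10⁻³ = 1578 kN; R_n/Ω = 1578/2.0 = 789 kN.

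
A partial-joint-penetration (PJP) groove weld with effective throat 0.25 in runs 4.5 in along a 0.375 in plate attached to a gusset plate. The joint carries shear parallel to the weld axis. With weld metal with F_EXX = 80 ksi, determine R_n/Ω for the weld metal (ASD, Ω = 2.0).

R_n/Ω ≈ 27 kips

Effective throat (given) t_e = 0.25 in.
A_we = 0.25 × 4.5 = 1.125 in².
F_nw = 0.6 F_EXX = 48 ksi.
R_n/Ω = (48 × 1.125) / 2.0 = 27 kips.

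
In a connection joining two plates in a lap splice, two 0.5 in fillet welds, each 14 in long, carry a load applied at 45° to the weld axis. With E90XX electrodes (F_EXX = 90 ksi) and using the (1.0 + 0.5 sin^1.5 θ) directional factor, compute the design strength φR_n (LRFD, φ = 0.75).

t_e = 0.707 × 0.5 = 0.3535 in; A_we = 0.3535 × 28 = 9.898 in².
Directional factor: 1.0 + 0.5 sin^1.5(45°) = 1.297.
F_nw = 0.6 × 90 × 1.297 = 70.05 ksi.
φR_n = 0.75 × 70.05 × 9.898 = 520 kip.

φR_n ≈ 520 kip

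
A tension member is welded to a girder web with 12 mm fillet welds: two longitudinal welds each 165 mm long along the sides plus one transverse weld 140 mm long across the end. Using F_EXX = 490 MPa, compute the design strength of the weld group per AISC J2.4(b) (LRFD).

φR_n ≈ 918 kN

t_e = 0.707 × 12 = 8.484 mm.
R_nwl = 0.6 × 490 × 8.484 × 330 × 10⁻³ = 823.1 kN (longitudinal, 2 welds).
R_nwt = 0.6 × 490 × 8.484 × 140 × 10⁻³ = 349.2 kN (transverse, base value).
(i) R_nwl + R_nwt = 1172 kN; (ii) 0.85 R_nwl + 1.5 R_nwt = 1223 kN.
R_n = max = 1223 kN [governs: (ii)]; φR_n = 917.6 kN.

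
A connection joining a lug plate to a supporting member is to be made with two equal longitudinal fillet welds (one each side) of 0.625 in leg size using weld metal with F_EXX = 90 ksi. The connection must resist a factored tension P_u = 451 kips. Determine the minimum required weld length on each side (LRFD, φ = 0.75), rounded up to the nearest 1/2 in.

Throat t_e = 0.707 × 0.625 = 0.4419 in.
φr_n = 0.75 × 0.6 × 90 × 0.4419 = 17.9 kips/in.
L_req = P_u / φr_n = 451 / 17.9 = 25.2 in total.
Per side: 25.2 / 2 = 12.6 in.
Round up → use L = 13 in on each side.

L = 13 in on each side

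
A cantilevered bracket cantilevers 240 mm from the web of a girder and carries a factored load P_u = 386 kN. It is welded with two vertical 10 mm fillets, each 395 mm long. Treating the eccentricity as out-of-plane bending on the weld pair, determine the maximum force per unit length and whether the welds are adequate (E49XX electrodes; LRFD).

f_max ≈ 1850 N/mm; NOT adequate

E49XX → F_EXX = 490 MPa.
L_w = 2 × 395 = 790 mm; section modulus (unit throat) S = 2 × L²/6 = 52010 mm².
Direct shear f_v = P/L_w = 386×10³/790 = 488.6 N/mm.
Moment M = P × e = 386×10³ × 240 = 92640000 N·mm; bending f_b = M/S = 1781 N/mm.
f_max = √(f_v² + f_b²) = √(488.6² + 1781²) = 1847 N/mm.
φr_n = 0.75 × 0.6 × 490 × (0.707 × 10) = 1559 N/mm → NOT adequate.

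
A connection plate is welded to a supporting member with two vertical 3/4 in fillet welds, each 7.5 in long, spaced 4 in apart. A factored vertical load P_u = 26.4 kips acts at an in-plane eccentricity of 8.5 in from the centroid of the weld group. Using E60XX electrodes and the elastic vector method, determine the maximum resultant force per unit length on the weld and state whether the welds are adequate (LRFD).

f_max ≈ 8.29 kip/in; adequate

E60XX → F_EXX = 60 ksi.
Total weld length L_w = 15 in. Treat welds as unit-width lines.
Polar moment about centroid: J = 2[d³/12 + d(b/2)²] = 2[7.5³/12 + 7.5×2²] = 130.3 in³.
Direct shear f_v = P/L_w = 26.4 / 15 = 1.76 kip/in (vertical).
Torsion M = P·e = 26.4 × 8.5 = 224.4 kip·in.
Critical point at (x, y) = (2, 3.75) from centroid. f_tx = M·y/J = 6.458 kip/in; f_ty = M·x/J = 3.444 kip/in.
Resultant f_max = √[f_tx² + (f_v + f_ty)²] = √[6.458² + (1.76 + 3.444)²] = 8.293 kip/in.
Capacity per unit length: φr_n = 0.75 × 0.6 × 60 × (0.707 × 0.75) = 14.32 kip/in.
8.293 ≤ 14.32 → adequate.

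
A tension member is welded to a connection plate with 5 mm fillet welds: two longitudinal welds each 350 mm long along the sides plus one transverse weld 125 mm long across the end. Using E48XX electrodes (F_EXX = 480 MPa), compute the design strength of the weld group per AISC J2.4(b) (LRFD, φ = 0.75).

t_e = 0.707 × 5 = 3.535 mm.
R_nwl = 0.6 × 480 × 3.535 × 700 × 10⁻³ = 712.7 kN (longitudinal, 2 welds).
R_nwt = 0.6 × 480 × 3.535 × 125 × 10⁻³ = 127.3 kN (transverse, base value).
(i) R_nwl + R_nwt = 839.9 kN; (ii) 0.85 R_nwl + 1.5 R_nwt = 796.6 kN.
R_n = max = 839.9 kN [governs: (i)]; φR_n = 629.9 kN.

φR_n ≈ 630 kN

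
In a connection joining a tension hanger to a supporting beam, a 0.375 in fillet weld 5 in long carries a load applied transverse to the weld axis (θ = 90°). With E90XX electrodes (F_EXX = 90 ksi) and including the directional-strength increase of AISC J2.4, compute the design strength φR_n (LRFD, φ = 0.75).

t_e = 0.707 × 0.375 = 0.2651 in; A_we = 0.2651 × 5 = 1.326 in².
Directional factor: 1.0 + 0.5 sin^1.5(90°) = 1.5.
F_nw = 0.6 × 90 × 1.5 = 81 ksi.
φR_n = 0.75 × 81 × 1.326 = 80.53 kips.

φR_n ≈ 80.5 kips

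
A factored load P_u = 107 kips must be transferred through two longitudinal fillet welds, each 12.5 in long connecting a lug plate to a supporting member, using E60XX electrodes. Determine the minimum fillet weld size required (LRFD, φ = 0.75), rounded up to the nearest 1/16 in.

w = 1/4 in

E60XX → F_EXX = 60 ksi.
Total weld length L = 25 in.
Required throat t_e = P_u / (φ × 0.6 F_EXX × L) = 107 / (0.75 × 0.6 × 60 × 25) = 0.1585 in.
Required leg w = t_e / 0.707 = 0.2242 in → use 1/4 in.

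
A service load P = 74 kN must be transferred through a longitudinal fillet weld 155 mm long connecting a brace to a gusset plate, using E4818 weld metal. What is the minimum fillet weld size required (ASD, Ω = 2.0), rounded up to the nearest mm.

E48XX → F_EXX = 480 MPa.
Total weld length L = 155 mm.
Required throat t_e = P × Ω / (0.6 F_EXX × L) = 74 × 2.0 / (0.6 × 480 × 155 × 10⁻³) = 3.315 mm.
Required leg w = t_e / 0.707 = 4.689 mm → use 5 mm.

w = 5 mm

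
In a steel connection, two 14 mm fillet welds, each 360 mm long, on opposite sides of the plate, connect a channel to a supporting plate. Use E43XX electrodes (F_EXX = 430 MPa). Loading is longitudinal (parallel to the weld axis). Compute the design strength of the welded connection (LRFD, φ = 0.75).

Effective throat t_e = 0.707 × 14 = 9.898 mm.
Total length L = 720 mm; A_we = 9.898 × 720 = 7127 mm².
F_nw = 0.6 F_EXX = 0.6 × 430 = 258 MPa.
φR_n = 0.75 × 258 × 7127 × 10⁻³ = 1379 kN.

φR_n ≈ 1380 kN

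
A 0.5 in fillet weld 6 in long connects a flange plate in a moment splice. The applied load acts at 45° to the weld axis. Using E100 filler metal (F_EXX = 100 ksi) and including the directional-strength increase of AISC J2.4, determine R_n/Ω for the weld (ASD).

R_n/Ω ≈ 82.5 kips

t_e = 0.707 × 0.5 = 0.3535 in; A_we = 0.3535 × 6 = 2.121 in².
Directional factor: 1.0 + 0.5 sin^1.5(45°) = 1.297.
F_nw = 0.6 × 100 × 1.297 = 77.84 ksi.
R_n/Ω = (77.84 × 2.121) / 2.0 = 82.55 kips.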